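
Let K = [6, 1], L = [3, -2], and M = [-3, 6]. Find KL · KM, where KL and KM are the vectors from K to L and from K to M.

KL = L − K = (-3, -3)
KM = M − K = (-9, 5)
KL · KM = (-3)·(-9) + (-3)·5 = 27 - 15 = 12

12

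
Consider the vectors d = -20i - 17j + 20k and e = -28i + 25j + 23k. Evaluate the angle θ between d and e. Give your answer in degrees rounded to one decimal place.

d · e = (-20)·(-28) + (-17)·25 + 20·23 = 560 - 425 + 460 = 595
|d|² = 400 + 289 + 400 = 1089,  |d| = √1089 ≈ 33.000000
|e|² = 784 + 625 + 529 = 1938,  |e| = √1938 ≈ 44.022721
cos θ = 595 / (33.000000 · 44.022721) ≈ 0.40957
θ = arccos(0.40957) ≈ 65.8°

65.8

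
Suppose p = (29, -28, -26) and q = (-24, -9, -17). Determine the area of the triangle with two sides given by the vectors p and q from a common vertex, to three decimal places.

i: (-28)·(-17) - (-26)·(-9) = 476 - 234 = 242
j: (-26)·(-24) - 29·(-17) = 624 - (-493) = 1117
k: 29·(-9) - (-28)·(-24) = -261 - 672 = -933
p × q = (242, 1117, -933)
|p × q| = √(242² + 1117² + (-933)²) = √2176742 ≈ 1475.3786
area = ½ · 1475.3786 ≈ 737.689

737.689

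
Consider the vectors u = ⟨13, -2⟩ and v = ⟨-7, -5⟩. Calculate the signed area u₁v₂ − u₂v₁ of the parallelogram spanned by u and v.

-79

13·(-5) - (-2)·(-7) = -65 - 14 = -79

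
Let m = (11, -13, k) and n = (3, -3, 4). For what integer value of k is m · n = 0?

-18

m · n = 11·3 + (-13)·(-3) + k·4 = 72 + 4k
Set equal to 0: 4k = -72, so k = -18.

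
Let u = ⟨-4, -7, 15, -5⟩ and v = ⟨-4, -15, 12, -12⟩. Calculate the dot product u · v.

u · v = (-4)·(-4) + (-7)·(-15) + 15·12 + (-5)·(-12) = 16 + 105 + 180 + 60 = 361

361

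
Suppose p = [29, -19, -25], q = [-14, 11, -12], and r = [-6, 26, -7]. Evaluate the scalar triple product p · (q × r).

q × r:
i: 11·(-7) - (-12)·26 = -77 - (-312) = 235
j: (-12)·(-6) - (-14)·(-7) = 72 - 98 = -26
k: (-14)·26 - 11·(-6) = -364 - (-66) = -298
q × r = (235, -26, -298)
p · (q × r) = 29·235 + (-19)·(-26) + (-25)·(-298) = 6815 + 494 + 7450 = 14759

14759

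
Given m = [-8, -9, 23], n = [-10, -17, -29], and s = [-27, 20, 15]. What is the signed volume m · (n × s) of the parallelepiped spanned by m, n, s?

-26154

n × s:
i: (-17)·15 - (-29)·20 = -255 - (-580) = 325
j: (-29)·(-27) - (-10)·15 = 783 - (-150) = 933
k: (-10)·20 - (-17)·(-27) = -200 - 459 = -659
n × s = (325, 933, -659)
m · (n × s) = (-8)·325 + (-9)·933 + 23·(-659) = -2600 - 8397 - 15157 = -26154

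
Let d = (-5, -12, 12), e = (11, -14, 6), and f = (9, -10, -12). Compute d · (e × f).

e × f:
i: (-14)·(-12) - 6·(-10) = 168 - (-60) = 228
j: 6·9 - 11·(-12) = 54 - (-132) = 186
k: 11·(-10) - (-14)·9 = -110 - (-126) = 16
e × f = (228, 186, 16)
d · (e × f) = (-5)·228 + (-12)·186 + 12·16 = -1140 - 2232 + 192 = -3180

-3180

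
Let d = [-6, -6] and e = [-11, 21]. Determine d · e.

-60

d · e = (-6)·(-11) + (-6)·21 = 66 - 126 = -60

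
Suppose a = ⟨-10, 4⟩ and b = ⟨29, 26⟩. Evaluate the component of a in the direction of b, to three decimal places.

-4.776

a · b = (-10)·29 + 4·26 = -290 + 104 = -186
|b| = √(841 + 676) = √1517 ≈ 38.9487
comp_b a = -186 / √1517 ≈ -4.776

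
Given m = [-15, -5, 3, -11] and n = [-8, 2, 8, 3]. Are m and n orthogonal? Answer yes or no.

m · n = (-15)·(-8) + (-5)·2 + 3·8 + (-11)·3 = 120 - 10 + 24 - 33 = 101
Nonzero, so the vectors are not orthogonal.

no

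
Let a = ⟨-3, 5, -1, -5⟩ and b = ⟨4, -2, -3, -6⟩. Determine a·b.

11

a · b = (-3)·4 + 5·(-2) + (-1)·(-3) + (-5)·(-6) = -12 - 10 + 3 + 30 = 11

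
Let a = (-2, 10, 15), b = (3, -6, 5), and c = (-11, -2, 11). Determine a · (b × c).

b × c:
i: (-6)·11 - 5·(-2) = -66 - (-10) = -56
j: 5·(-11) - 3·11 = -55 - 33 = -88
k: 3·(-2) - (-6)·(-11) = -6 - 66 = -72
b × c = (-56, -88, -72)
a · (b × c) = (-2)·(-56) + 10·(-88) + 15·(-72) = 112 - 880 - 1080 = -1848

-1848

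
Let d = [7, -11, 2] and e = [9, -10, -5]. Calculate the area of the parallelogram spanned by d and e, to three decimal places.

96.307

i: (-11)·(-5) - 2·(-10) = 55 - (-20) = 75
j: 2·9 - 7·(-5) = 18 - (-35) = 53
k: 7·(-10) - (-11)·9 = -70 - (-99) = 29
d × e = (75, 53, 29)
|d × e| = √(75² + 53² + 29²) = √9275 ≈ 96.3068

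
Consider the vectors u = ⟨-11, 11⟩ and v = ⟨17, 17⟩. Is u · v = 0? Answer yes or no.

u · v = (-11)·17 + 11·17 = -187 + 187 = 0
Zero, so the vectors are orthogonal.

yes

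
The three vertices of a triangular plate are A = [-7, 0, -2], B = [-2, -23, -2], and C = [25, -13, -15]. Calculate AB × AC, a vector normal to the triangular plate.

(299, 65, 671)

AB = (5, -23, 0)
AC = (32, -13, -13)
i: (-23)·(-13) - 0·(-13) = 299 - 0 = 299
j: 0·32 - 5·(-13) = 0 - (-65) = 65
k: 5·(-13) - (-23)·32 = -65 - (-736) = 671
AB × AC = (299, 65, 671)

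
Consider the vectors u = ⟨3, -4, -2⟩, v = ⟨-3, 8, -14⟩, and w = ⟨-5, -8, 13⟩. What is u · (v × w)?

v × w:
i: 8·13 - (-14)·(-8) = 104 - 112 = -8
j: (-14)·(-5) - (-3)·13 = 70 - (-39) = 109
k: (-3)·(-8) - 8·(-5) = 24 - (-40) = 64
v × w = (-8, 109, 64)
u · (v × w) = 3·(-8) + (-4)·109 + (-2)·64 = -24 - 436 - 128 = -588

-588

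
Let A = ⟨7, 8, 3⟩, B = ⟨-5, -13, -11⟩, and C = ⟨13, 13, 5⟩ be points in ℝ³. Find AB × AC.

AB = (-12, -21, -14)
AC = (6, 5, 2)
i: (-21)·2 - (-14)·5 = -42 - (-70) = 28
j: (-14)·6 - (-12)·2 = -84 - (-24) = -60
k: (-12)·5 - (-21)·6 = -60 - (-126) = 66
AB × AC = (28, -60, 66)

(28, -60, 66)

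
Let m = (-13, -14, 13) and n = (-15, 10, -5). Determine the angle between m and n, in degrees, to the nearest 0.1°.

91.3

m · n = (-13)·(-15) + (-14)·10 + 13·(-5) = 195 - 140 - 65 = -10
|m|² = 169 + 196 + 169 = 534,  |m| = √534 ≈ 23.108440
|n|² = 225 + 100 + 25 = 350,  |n| = √350 ≈ 18.708287
cos θ = -10 / (23.108440 · 18.708287) ≈ -0.02313
θ = arccos(-0.02313) ≈ 91.3°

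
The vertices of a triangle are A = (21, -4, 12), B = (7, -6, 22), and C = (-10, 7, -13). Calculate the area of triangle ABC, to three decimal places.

348.517

AB = (-14, -2, 10),  AC = (-31, 11, -25)
i: (-2)·(-25) - 10·11 = 50 - 110 = -60
j: 10·(-31) - (-14)·(-25) = -310 - 350 = -660
k: (-14)·11 - (-2)·(-31) = -154 - 62 = -216
AB × AC = (-60, -660, -216)
|AB × AC| = √485856 ≈ 697.0337
area = ½ · 697.0337 ≈ 348.517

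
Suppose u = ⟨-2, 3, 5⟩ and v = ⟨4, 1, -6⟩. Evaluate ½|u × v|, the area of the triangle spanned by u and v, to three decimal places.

14.045

i: 3·(-6) - 5·1 = -18 - 5 = -23
j: 5·4 - (-2)·(-6) = 20 - 12 = 8
k: (-2)·1 - 3·4 = -2 - 12 = -14
u × v = (-23, 8, -14)
|u × v| = √((-23)² + 8² + (-14)²) = √789 ≈ 28.0891
area = ½ · 28.0891 ≈ 14.045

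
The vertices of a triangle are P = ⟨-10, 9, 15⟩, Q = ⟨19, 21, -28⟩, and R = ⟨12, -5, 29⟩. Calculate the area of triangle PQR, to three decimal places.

785.041

PQ = (29, 12, -43),  PR = (22, -14, 14)
i: 12·14 - (-43)·(-14) = 168 - 602 = -434
j: (-43)·22 - 29·14 = -946 - 406 = -1352
k: 29·(-14) - 12·22 = -406 - 264 = -670
PQ × PR = (-434, -1352, -670)
|PQ × PR| = √2465160 ≈ 1570.0828
area = ½ · 1570.0828 ≈ 785.041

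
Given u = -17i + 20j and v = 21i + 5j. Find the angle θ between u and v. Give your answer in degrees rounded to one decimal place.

117.0

u · v = (-17)·21 + 20·5 = -357 + 100 = -257
|u|² = 289 + 400 = 689,  |u| = √689 ≈ 26.248809
|v|² = 441 + 25 = 466,  |v| = √466 ≈ 21.587033
cos θ = -257 / (26.248809 · 21.587033) ≈ -0.45356
θ = arccos(-0.45356) ≈ 117.0°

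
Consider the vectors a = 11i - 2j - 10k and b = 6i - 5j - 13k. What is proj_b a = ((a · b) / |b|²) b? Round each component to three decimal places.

(5.374, -4.478, -11.643)

a · b = 11·6 + (-2)·(-5) + (-10)·(-13) = 66 + 10 + 130 = 206
|b|² = 36 + 25 + 169 = 230
proj_b a = (206/230) · (6, -5, -13) ≈ (5.374, -4.478, -11.643)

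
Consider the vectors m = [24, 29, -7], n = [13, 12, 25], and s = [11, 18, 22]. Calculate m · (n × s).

-5497

n × s:
i: 12·22 - 25·18 = 264 - 450 = -186
j: 25·11 - 13·22 = 275 - 286 = -11
k: 13·18 - 12·11 = 234 - 132 = 102
n × s = (-186, -11, 102)
m · (n × s) = 24·(-186) + 29·(-11) + (-7)·102 = -4464 - 319 - 714 = -5497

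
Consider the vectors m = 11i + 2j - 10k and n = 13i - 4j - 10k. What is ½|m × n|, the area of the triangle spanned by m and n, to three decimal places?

i: 2·(-10) - (-10)·(-4) = -20 - 40 = -60
j: (-10)·13 - 11·(-10) = -130 - (-110) = -20
k: 11·(-4) - 2·13 = -44 - 26 = -70
m × n = (-60, -20, -70)
|m × n| = √((-60)² + (-20)² + (-70)²) = √8900 ≈ 94.3398
area = ½ · 94.3398 ≈ 47.170

47.170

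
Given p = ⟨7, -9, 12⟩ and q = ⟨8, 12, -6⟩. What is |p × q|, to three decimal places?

i: (-9)·(-6) - 12·12 = 54 - 144 = -90
j: 12·8 - 7·(-6) = 96 - (-42) = 138
k: 7·12 - (-9)·8 = 84 - (-72) = 156
p × q = (-90, 138, 156)
|p × q| = √((-90)² + 138² + 156²) = √51480 ≈ 226.8920

226.892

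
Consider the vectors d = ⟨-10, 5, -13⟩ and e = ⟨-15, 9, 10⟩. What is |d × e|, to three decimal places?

339.321

i: 5·10 - (-13)·9 = 50 - (-117) = 167
j: (-13)·(-15) - (-10)·10 = 195 - (-100) = 295
k: (-10)·9 - 5·(-15) = -90 - (-75) = -15
d × e = (167, 295, -15)
|d × e| = √(167² + 295² + (-15)²) = √115139 ≈ 339.3214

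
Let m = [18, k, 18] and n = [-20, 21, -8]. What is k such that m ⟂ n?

24

m · n = 18·(-20) + k·21 + 18·(-8) = -504 + 21k
Set equal to 0: 21k = 504, so k = 24.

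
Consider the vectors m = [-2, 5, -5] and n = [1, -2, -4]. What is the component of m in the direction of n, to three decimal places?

m · n = (-2)·1 + 5·(-2) + (-5)·(-4) = -2 - 10 + 20 = 8
|n| = √(1 + 4 + 16) = √21 ≈ 4.5826
comp_n m = 8 / √21 ≈ 1.746

1.746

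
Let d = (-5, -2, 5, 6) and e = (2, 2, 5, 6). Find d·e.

d · e = (-5)·2 + (-2)·2 + 5·5 + 6·6 = -10 - 4 + 25 + 36 = 47

47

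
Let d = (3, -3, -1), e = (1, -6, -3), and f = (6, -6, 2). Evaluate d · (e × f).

e × f:
i: (-6)·2 - (-3)·(-6) = -12 - 18 = -30
j: (-3)·6 - 1·2 = -18 - 2 = -20
k: 1·(-6) - (-6)·6 = -6 - (-36) = 30
e × f = (-30, -20, 30)
d · (e × f) = 3·(-30) + (-3)·(-20) + (-1)·30 = -90 + 60 - 30 = -60

-60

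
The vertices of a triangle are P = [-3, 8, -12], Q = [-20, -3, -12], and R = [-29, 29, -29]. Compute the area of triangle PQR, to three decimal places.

PQ = (-17, -11, 0),  PR = (-26, 21, -17)
i: (-11)·(-17) - 0·21 = 187 - 0 = 187
j: 0·(-26) - (-17)·(-17) = 0 - 289 = -289
k: (-17)·21 - (-11)·(-26) = -357 - 286 = -643
PQ × PR = (187, -289, -643)
|PQ × PR| = √531939 ≈ 729.3415
area = ½ · 729.3415 ≈ 364.671

364.671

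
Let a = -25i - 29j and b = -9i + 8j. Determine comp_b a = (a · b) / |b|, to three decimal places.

-0.581

a · b = (-25)·(-9) + (-29)·8 = 225 - 232 = -7
|b| = √(81 + 64) = √145 ≈ 12.0416
comp_b a = -7 / √145 ≈ -0.581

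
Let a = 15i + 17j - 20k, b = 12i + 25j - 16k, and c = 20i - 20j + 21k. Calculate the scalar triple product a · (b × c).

8151

b × c:
i: 25·21 - (-16)·(-20) = 525 - 320 = 205
j: (-16)·20 - 12·21 = -320 - 252 = -572
k: 12·(-20) - 25·20 = -240 - 500 = -740
b × c = (205, -572, -740)
a · (b × c) = 15·205 + 17·(-572) + (-20)·(-740) = 3075 - 9724 + 14800 = 8151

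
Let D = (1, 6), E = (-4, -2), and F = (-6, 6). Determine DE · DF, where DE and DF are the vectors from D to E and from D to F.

DE = E − D = (-5, -8)
DF = F − D = (-7, 0)
DE · DF = (-5)·(-7) + (-8)·0 = 35 + 0 = 35

35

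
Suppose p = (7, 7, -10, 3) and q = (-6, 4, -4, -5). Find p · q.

p · q = 7·(-6) + 7·4 + (-10)·(-4) + 3·(-5) = -42 + 28 + 40 - 15 = 11

11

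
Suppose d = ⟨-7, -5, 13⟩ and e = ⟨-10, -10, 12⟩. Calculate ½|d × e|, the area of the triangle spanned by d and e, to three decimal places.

43.058

i: (-5)·12 - 13·(-10) = -60 - (-130) = 70
j: 13·(-10) - (-7)·12 = -130 - (-84) = -46
k: (-7)·(-10) - (-5)·(-10) = 70 - 50 = 20
d × e = (70, -46, 20)
|d × e| = √(70² + (-46)² + 20²) = √7416 ≈ 86.1162
area = ½ · 86.1162 ≈ 43.058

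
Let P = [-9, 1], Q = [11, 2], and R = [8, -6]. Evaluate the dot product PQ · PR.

333

PQ = Q − P = (20, 1)
PR = R − P = (17, -7)
PQ · PR = 20·17 + 1·(-7) = 340 - 7 = 333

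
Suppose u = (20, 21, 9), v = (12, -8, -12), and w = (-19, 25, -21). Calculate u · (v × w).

v × w:
i: (-8)·(-21) - (-12)·25 = 168 - (-300) = 468
j: (-12)·(-19) - 12·(-21) = 228 - (-252) = 480
k: 12·25 - (-8)·(-19) = 300 - 152 = 148
v × w = (468, 480, 148)
u · (v × w) = 20·468 + 21·480 + 9·148 = 9360 + 10080 + 1332 = 20772

20772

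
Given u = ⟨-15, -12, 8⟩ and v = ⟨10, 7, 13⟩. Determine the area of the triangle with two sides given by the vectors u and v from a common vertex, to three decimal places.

173.777

i: (-12)·13 - 8·7 = -156 - 56 = -212
j: 8·10 - (-15)·13 = 80 - (-195) = 275
k: (-15)·7 - (-12)·10 = -105 - (-120) = 15
u × v = (-212, 275, 15)
|u × v| = √((-212)² + 275² + 15²) = √120794 ≈ 347.5543
area = ½ · 347.5543 ≈ 173.777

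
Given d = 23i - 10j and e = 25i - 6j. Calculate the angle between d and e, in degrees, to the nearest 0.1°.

d · e = 23·25 + (-10)·(-6) = 575 + 60 = 635
|d|² = 529 + 100 = 629,  |d| = √629 ≈ 25.079872
|e|² = 625 + 36 = 661,  |e| = √661 ≈ 25.709920
cos θ = 635 / (25.079872 · 25.709920) ≈ 0.98480
θ = arccos(0.98480) ≈ 10.0°

10.0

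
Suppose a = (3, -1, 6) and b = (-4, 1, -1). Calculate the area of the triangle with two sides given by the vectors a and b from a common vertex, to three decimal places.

10.805

i: (-1)·(-1) - 6·1 = 1 - 6 = -5
j: 6·(-4) - 3·(-1) = -24 - (-3) = -21
k: 3·1 - (-1)·(-4) = 3 - 4 = -1
a × b = (-5, -21, -1)
|a × b| = √((-5)² + (-21)² + (-1)²) = √467 ≈ 21.6102
area = ½ · 21.6102 ≈ 10.805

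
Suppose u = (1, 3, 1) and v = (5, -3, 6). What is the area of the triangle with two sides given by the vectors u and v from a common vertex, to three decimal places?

i: 3·6 - 1·(-3) = 18 - (-3) = 21
j: 1·5 - 1·6 = 5 - 6 = -1
k: 1·(-3) - 3·5 = -3 - 15 = -18
u × v = (21, -1, -18)
|u × v| = √(21² + (-1)² + (-18)²) = √766 ≈ 27.6767
area = ½ · 27.6767 ≈ 13.838

13.838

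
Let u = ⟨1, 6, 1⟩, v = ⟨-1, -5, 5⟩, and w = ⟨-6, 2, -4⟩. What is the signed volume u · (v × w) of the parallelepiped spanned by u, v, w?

v × w:
i: (-5)·(-4) - 5·2 = 20 - 10 = 10
j: 5·(-6) - (-1)·(-4) = -30 - 4 = -34
k: (-1)·2 - (-5)·(-6) = -2 - 30 = -32
v × w = (10, -34, -32)
u · (v × w) = 1·10 + 6·(-34) + 1·(-32) = 10 - 204 - 32 = -226

-226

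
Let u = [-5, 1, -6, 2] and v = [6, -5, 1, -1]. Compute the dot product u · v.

u · v = (-5)·6 + 1·(-5) + (-6)·1 + 2·(-1) = -30 - 5 - 6 - 2 = -43

-43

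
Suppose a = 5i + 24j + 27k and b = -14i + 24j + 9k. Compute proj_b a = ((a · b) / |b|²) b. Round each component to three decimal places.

a · b = 5·(-14) + 24·24 + 27·9 = -70 + 576 + 243 = 749
|b|² = 196 + 576 + 81 = 853
proj_b a = (749/853) · (-14, 24, 9) ≈ (-12.293, 21.074, 7.903)

(-12.293, 21.074, 7.903)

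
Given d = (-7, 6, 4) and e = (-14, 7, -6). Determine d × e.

(-64, -98, 35)

i: 6·(-6) - 4·7 = -36 - 28 = -64
j: 4·(-14) - (-7)·(-6) = -56 - 42 = -98
k: (-7)·7 - 6·(-14) = -49 - (-84) = 35
d × e = (-64, -98, 35)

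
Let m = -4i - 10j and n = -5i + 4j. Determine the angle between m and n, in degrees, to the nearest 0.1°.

106.9

m · n = (-4)·(-5) + (-10)·4 = 20 - 40 = -20
|m|² = 16 + 100 = 116,  |m| = √116 ≈ 10.770330
|n|² = 25 + 16 = 41,  |n| = √41 ≈ 6.403124
cos θ = -20 / (10.770330 · 6.403124) ≈ -0.29001
θ = arccos(-0.29001) ≈ 106.9°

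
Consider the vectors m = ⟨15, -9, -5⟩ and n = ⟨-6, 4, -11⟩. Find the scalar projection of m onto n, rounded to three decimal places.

m · n = 15·(-6) + (-9)·4 + (-5)·(-11) = -90 - 36 + 55 = -71
|n| = √(36 + 16 + 121) = √173 ≈ 13.1529
comp_n m = -71 / √173 ≈ -5.398

-5.398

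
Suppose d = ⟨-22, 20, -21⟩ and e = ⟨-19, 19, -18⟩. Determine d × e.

(39, 3, -38)

i: 20·(-18) - (-21)·19 = -360 - (-399) = 39
j: (-21)·(-19) - (-22)·(-18) = 399 - 396 = 3
k: (-22)·19 - 20·(-19) = -418 - (-380) = -38
d × e = (39, 3, -38)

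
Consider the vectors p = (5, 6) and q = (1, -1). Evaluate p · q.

-1

p · q = 5·1 + 6·(-1) = 5 - 6 = -1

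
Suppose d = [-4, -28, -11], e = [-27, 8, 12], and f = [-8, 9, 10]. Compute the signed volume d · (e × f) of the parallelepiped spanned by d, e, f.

-2791

e × f:
i: 8·10 - 12·9 = 80 - 108 = -28
j: 12·(-8) - (-27)·10 = -96 - (-270) = 174
k: (-27)·9 - 8·(-8) = -243 - (-64) = -179
e × f = (-28, 174, -179)
d · (e × f) = (-4)·(-28) + (-28)·174 + (-11)·(-179) = 112 - 4872 + 1969 = -2791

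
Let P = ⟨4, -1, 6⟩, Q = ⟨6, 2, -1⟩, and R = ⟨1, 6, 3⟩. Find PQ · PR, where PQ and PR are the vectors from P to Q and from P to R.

PQ = Q − P = (2, 3, -7)
PR = R − P = (-3, 7, -3)
PQ · PR = 2·(-3) + 3·7 + (-7)·(-3) = -6 + 21 + 21 = 36

36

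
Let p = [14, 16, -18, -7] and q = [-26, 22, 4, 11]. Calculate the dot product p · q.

-161

p · q = 14·(-26) + 16·22 + (-18)·4 + (-7)·11 = -364 + 352 - 72 - 77 = -161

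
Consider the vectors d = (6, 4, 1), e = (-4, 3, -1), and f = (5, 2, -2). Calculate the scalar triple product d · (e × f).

e × f:
i: 3·(-2) - (-1)·2 = -6 - (-2) = -4
j: (-1)·5 - (-4)·(-2) = -5 - 8 = -13
k: (-4)·2 - 3·5 = -8 - 15 = -23
e × f = (-4, -13, -23)
d · (e × f) = 6·(-4) + 4·(-13) + 1·(-23) = -24 - 52 - 23 = -99

-99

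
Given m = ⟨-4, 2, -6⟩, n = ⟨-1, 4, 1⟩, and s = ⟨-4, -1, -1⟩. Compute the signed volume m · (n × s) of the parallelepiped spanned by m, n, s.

-100

n × s:
i: 4·(-1) - 1·(-1) = -4 - (-1) = -3
j: 1·(-4) - (-1)·(-1) = -4 - 1 = -5
k: (-1)·(-1) - 4·(-4) = 1 - (-16) = 17
n × s = (-3, -5, 17)
m · (n × s) = (-4)·(-3) + 2·(-5) + (-6)·17 = 12 - 10 - 102 = -100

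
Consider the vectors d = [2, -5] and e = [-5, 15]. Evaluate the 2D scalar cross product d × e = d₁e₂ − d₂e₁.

2·15 - (-5)·(-5) = 30 - 25 = 5

5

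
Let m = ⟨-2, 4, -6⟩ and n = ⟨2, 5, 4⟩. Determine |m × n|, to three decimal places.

49.558

i: 4·4 - (-6)·5 = 16 - (-30) = 46
j: (-6)·2 - (-2)·4 = -12 - (-8) = -4
k: (-2)·5 - 4·2 = -10 - 8 = -18
m × n = (46, -4, -18)
|m × n| = √(46² + (-4)² + (-18)²) = √2456 ≈ 49.5580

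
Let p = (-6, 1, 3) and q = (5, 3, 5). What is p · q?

p · q = (-6)·5 + 1·3 + 3·5 = -30 + 3 + 15 = -12

-12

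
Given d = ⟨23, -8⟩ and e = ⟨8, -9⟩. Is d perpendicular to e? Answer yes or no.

d · e = 23·8 + (-8)·(-9) = 184 + 72 = 256
Nonzero, so the vectors are not orthogonal.

no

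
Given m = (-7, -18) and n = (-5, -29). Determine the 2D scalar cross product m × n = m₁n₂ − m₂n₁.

(-7)·(-29) - (-18)·(-5) = 203 - 90 = 113

113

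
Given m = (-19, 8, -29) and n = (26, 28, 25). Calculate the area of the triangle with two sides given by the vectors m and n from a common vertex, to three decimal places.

642.181

i: 8·25 - (-29)·28 = 200 - (-812) = 1012
j: (-29)·26 - (-19)·25 = -754 - (-475) = -279
k: (-19)·28 - 8·26 = -532 - 208 = -740
m × n = (1012, -279, -740)
|m × n| = √(1012² + (-279)² + (-740)²) = √1649585 ≈ 1284.3617
area = ½ · 1284.3617 ≈ 642.181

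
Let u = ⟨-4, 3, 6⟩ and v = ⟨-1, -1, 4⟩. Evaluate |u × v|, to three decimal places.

21.749

i: 3·4 - 6·(-1) = 12 - (-6) = 18
j: 6·(-1) - (-4)·4 = -6 - (-16) = 10
k: (-4)·(-1) - 3·(-1) = 4 - (-3) = 7
u × v = (18, 10, 7)
|u × v| = √(18² + 10² + 7²) = √473 ≈ 21.7486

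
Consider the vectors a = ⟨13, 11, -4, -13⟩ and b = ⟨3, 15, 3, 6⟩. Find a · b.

a · b = 13·3 + 11·15 + (-4)·3 + (-13)·6 = 39 + 165 - 12 - 78 = 114

114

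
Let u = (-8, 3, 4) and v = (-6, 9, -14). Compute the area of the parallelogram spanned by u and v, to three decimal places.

i: 3·(-14) - 4·9 = -42 - 36 = -78
j: 4·(-6) - (-8)·(-14) = -24 - 112 = -136
k: (-8)·9 - 3·(-6) = -72 - (-18) = -54
u × v = (-78, -136, -54)
|u × v| = √((-78)² + (-136)² + (-54)²) = √27496 ≈ 165.8192

165.819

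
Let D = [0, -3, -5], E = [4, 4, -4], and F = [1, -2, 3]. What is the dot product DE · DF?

19

DE = E − D = (4, 7, 1)
DF = F − D = (1, 1, 8)
DE · DF = 4·1 + 7·1 + 1·8 = 4 + 7 + 8 = 19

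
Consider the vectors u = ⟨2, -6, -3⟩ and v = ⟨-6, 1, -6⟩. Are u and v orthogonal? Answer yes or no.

u · v = 2·(-6) + (-6)·1 + (-3)·(-6) = -12 - 6 + 18 = 0
Zero, so the vectors are orthogonal.

yes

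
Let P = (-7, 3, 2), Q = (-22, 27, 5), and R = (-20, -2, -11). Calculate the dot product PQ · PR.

PQ = Q − P = (-15, 24, 3)
PR = R − P = (-13, -5, -13)
PQ · PR = (-15)·(-13) + 24·(-5) + 3·(-13) = 195 - 120 - 39 = 36

36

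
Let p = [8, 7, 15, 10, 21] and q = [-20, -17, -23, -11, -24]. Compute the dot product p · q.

-1238

p · q = 8·(-20) + 7·(-17) + 15·(-23) + 10·(-11) + 21·(-24) = -160 - 119 - 345 - 110 - 504 = -1238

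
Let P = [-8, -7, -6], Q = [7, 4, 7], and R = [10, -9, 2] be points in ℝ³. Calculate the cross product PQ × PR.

(114, 114, -228)

PQ = (15, 11, 13)
PR = (18, -2, 8)
i: 11·8 - 13·(-2) = 88 - (-26) = 114
j: 13·18 - 15·8 = 234 - 120 = 114
k: 15·(-2) - 11·18 = -30 - 198 = -228
PQ × PR = (114, 114, -228)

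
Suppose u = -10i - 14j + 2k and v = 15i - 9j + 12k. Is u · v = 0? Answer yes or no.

yes

u · v = (-10)·15 + (-14)·(-9) + 2·12 = -150 + 126 + 24 = 0
Zero, so the vectors are orthogonal.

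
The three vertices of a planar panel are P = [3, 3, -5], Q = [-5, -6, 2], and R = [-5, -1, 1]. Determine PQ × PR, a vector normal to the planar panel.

PQ = (-8, -9, 7)
PR = (-8, -4, 6)
i: (-9)·6 - 7·(-4) = -54 - (-28) = -26
j: 7·(-8) - (-8)·6 = -56 - (-48) = -8
k: (-8)·(-4) - (-9)·(-8) = 32 - 72 = -40
PQ × PR = (-26, -8, -40)

(-26, -8, -40)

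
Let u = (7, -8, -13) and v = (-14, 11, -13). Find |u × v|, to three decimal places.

369.815

i: (-8)·(-13) - (-13)·11 = 104 - (-143) = 247
j: (-13)·(-14) - 7·(-13) = 182 - (-91) = 273
k: 7·11 - (-8)·(-14) = 77 - 112 = -35
u × v = (247, 273, -35)
|u × v| = √(247² + 273² + (-35)²) = √136763 ≈ 369.8148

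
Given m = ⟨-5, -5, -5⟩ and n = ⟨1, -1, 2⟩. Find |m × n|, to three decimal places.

i: (-5)·2 - (-5)·(-1) = -10 - 5 = -15
j: (-5)·1 - (-5)·2 = -5 - (-10) = 5
k: (-5)·(-1) - (-5)·1 = 5 - (-5) = 10
m × n = (-15, 5, 10)
|m × n| = √((-15)² + 5² + 10²) = √350 ≈ 18.7083

18.708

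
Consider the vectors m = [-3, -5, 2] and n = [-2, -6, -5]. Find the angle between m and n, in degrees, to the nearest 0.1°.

m · n = (-3)·(-2) + (-5)·(-6) + 2·(-5) = 6 + 30 - 10 = 26
|m|² = 9 + 25 + 4 = 38,  |m| = √38 ≈ 6.164414
|n|² = 4 + 36 + 25 = 65,  |n| = √65 ≈ 8.062258
cos θ = 26 / (6.164414 · 8.062258) ≈ 0.52315
θ = arccos(0.52315) ≈ 58.5°

58.5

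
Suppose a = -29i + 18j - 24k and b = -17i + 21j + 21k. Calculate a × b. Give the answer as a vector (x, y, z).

i: 18·21 - (-24)·21 = 378 - (-504) = 882
j: (-24)·(-17) - (-29)·21 = 408 - (-609) = 1017
k: (-29)·21 - 18·(-17) = -609 - (-306) = -303
a × b = (882, 1017, -303)

(882, 1017, -303)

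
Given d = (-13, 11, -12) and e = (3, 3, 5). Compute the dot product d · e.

-66

d · e = (-13)·3 + 11·3 + (-12)·5 = -39 + 33 - 60 = -66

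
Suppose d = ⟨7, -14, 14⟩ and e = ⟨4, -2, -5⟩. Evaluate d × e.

i: (-14)·(-5) - 14·(-2) = 70 - (-28) = 98
j: 14·4 - 7·(-5) = 56 - (-35) = 91
k: 7·(-2) - (-14)·4 = -14 - (-56) = 42
d × e = (98, 91, 42)

(98, 91, 42)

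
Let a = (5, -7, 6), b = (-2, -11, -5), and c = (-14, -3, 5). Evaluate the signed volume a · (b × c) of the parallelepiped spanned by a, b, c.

b × c:
i: (-11)·5 - (-5)·(-3) = -55 - 15 = -70
j: (-5)·(-14) - (-2)·5 = 70 - (-10) = 80
k: (-2)·(-3) - (-11)·(-14) = 6 - 154 = -148
b × c = (-70, 80, -148)
a · (b × c) = 5·(-70) + (-7)·80 + 6·(-148) = -350 - 560 - 888 = -1798

-1798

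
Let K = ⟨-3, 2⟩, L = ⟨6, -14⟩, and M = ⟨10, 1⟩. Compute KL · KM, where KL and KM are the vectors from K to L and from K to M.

133

KL = L − K = (9, -16)
KM = M − K = (13, -1)
KL · KM = 9·13 + (-16)·(-1) = 117 + 16 = 133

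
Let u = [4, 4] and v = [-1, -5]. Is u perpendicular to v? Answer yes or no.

no

u · v = 4·(-1) + 4·(-5) = -4 - 20 = -24
Nonzero, so the vectors are not orthogonal.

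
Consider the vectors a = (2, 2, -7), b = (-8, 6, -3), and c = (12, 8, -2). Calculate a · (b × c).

b × c:
i: 6·(-2) - (-3)·8 = -12 - (-24) = 12
j: (-3)·12 - (-8)·(-2) = -36 - 16 = -52
k: (-8)·8 - 6·12 = -64 - 72 = -136
b × c = (12, -52, -136)
a · (b × c) = 2·12 + 2·(-52) + (-7)·(-136) = 24 - 104 + 952 = 872

872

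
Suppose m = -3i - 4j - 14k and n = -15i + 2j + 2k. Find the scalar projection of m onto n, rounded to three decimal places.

0.590

m · n = (-3)·(-15) + (-4)·2 + (-14)·2 = 45 - 8 - 28 = 9
|n| = √(225 + 4 + 4) = √233 ≈ 15.2643
comp_n m = 9 / √233 ≈ 0.590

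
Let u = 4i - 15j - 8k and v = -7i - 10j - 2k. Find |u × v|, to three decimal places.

166.196

i: (-15)·(-2) - (-8)·(-10) = 30 - 80 = -50
j: (-8)·(-7) - 4·(-2) = 56 - (-8) = 64
k: 4·(-10) - (-15)·(-7) = -40 - 105 = -145
u × v = (-50, 64, -145)
|u × v| = √((-50)² + 64² + (-145)²) = √27621 ≈ 166.1957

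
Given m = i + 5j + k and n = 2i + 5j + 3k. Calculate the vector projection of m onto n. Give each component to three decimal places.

m · n = 1·2 + 5·5 + 1·3 = 2 + 25 + 3 = 30
|n|² = 4 + 25 + 9 = 38
proj_n m = (30/38) · (2, 5, 3) ≈ (1.579, 3.947, 2.368)

(1.579, 3.947, 2.368)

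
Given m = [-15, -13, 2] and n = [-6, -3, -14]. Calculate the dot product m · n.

m · n = (-15)·(-6) + (-13)·(-3) + 2·(-14) = 90 + 39 - 28 = 101

101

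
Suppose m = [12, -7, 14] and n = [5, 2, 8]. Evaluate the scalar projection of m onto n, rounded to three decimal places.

16.384

m · n = 12·5 + (-7)·2 + 14·8 = 60 - 14 + 112 = 158
|n| = √(25 + 4 + 64) = √93 ≈ 9.6437
comp_n m = 158 / √93 ≈ 16.384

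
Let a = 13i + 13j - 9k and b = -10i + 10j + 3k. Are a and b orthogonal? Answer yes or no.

no

a · b = 13·(-10) + 13·10 + (-9)·3 = -130 + 130 - 27 = -27
Nonzero, so the vectors are not orthogonal.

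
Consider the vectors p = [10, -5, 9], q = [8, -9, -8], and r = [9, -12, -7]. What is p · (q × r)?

-385

q × r:
i: (-9)·(-7) - (-8)·(-12) = 63 - 96 = -33
j: (-8)·9 - 8·(-7) = -72 - (-56) = -16
k: 8·(-12) - (-9)·9 = -96 - (-81) = -15
q × r = (-33, -16, -15)
p · (q × r) = 10·(-33) + (-5)·(-16) + 9·(-15) = -330 + 80 - 135 = -385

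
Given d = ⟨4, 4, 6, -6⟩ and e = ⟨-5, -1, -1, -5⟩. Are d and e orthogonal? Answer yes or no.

d · e = 4·(-5) + 4·(-1) + 6·(-1) + (-6)·(-5) = -20 - 4 - 6 + 30 = 0
Zero, so the vectors are orthogonal.

yes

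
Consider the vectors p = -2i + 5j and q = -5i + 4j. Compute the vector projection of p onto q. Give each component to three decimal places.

p · q = (-2)·(-5) + 5·4 = 10 + 20 = 30
|q|² = 25 + 16 = 41
proj_q p = (30/41) · (-5, 4) ≈ (-3.659, 2.927)

(-3.659, 2.927)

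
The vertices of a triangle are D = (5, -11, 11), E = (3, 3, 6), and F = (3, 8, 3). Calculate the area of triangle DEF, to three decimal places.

10.308

DE = (-2, 14, -5),  DF = (-2, 19, -8)
i: 14·(-8) - (-5)·19 = -112 - (-95) = -17
j: (-5)·(-2) - (-2)·(-8) = 10 - 16 = -6
k: (-2)·19 - 14·(-2) = -38 - (-28) = -10
DE × DF = (-17, -6, -10)
|DE × DF| = √425 ≈ 20.6155
area = ½ · 20.6155 ≈ 10.308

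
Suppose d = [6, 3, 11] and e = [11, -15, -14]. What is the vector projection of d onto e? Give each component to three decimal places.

d · e = 6·11 + 3·(-15) + 11·(-14) = 66 - 45 - 154 = -133
|e|² = 121 + 225 + 196 = 542
proj_e d = (-133/542) · (11, -15, -14) ≈ (-2.699, 3.681, 3.435)

(-2.699, 3.681, 3.435)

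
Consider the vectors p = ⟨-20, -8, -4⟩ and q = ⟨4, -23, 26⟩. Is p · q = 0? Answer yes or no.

p · q = (-20)·4 + (-8)·(-23) + (-4)·26 = -80 + 184 - 104 = 0
Zero, so the vectors are orthogonal.

yes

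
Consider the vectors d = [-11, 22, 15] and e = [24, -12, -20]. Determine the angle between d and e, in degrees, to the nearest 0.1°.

149.2

d · e = (-11)·24 + 22·(-12) + 15·(-20) = -264 - 264 - 300 = -828
|d|² = 121 + 484 + 225 = 830,  |d| = √830 ≈ 28.809721
|e|² = 576 + 144 + 400 = 1120,  |e| = √1120 ≈ 33.466401
cos θ = -828 / (28.809721 · 33.466401) ≈ -0.85878
θ = arccos(-0.85878) ≈ 149.2°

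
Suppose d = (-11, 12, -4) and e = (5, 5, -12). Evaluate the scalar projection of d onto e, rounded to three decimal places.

3.805

d · e = (-11)·5 + 12·5 + (-4)·(-12) = -55 + 60 + 48 = 53
|e| = √(25 + 25 + 144) = √194 ≈ 13.9284
comp_e d = 53 / √194 ≈ 3.805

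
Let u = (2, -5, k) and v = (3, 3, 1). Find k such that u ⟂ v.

9

u · v = 2·3 + (-5)·3 + k·1 = -9 + 1k
Set equal to 0: 1k = 9, so k = 9.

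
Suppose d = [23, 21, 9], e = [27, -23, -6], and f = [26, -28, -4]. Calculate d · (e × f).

-4178

e × f:
i: (-23)·(-4) - (-6)·(-28) = 92 - 168 = -76
j: (-6)·26 - 27·(-4) = -156 - (-108) = -48
k: 27·(-28) - (-23)·26 = -756 - (-598) = -158
e × f = (-76, -48, -158)
d · (e × f) = 23·(-76) + 21·(-48) + 9·(-158) = -1748 - 1008 - 1422 = -4178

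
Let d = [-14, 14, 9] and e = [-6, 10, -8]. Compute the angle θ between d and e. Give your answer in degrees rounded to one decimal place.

60.4

d · e = (-14)·(-6) + 14·10 + 9·(-8) = 84 + 140 - 72 = 152
|d|² = 196 + 196 + 81 = 473,  |d| = √473 ≈ 21.748563
|e|² = 36 + 100 + 64 = 200,  |e| = √200 ≈ 14.142136
cos θ = 152 / (21.748563 · 14.142136) ≈ 0.49419
θ = arccos(0.49419) ≈ 60.4°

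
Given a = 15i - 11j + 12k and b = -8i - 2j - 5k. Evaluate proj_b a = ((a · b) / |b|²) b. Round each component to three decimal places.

(13.591, 3.398, 8.495)

a · b = 15·(-8) + (-11)·(-2) + 12·(-5) = -120 + 22 - 60 = -158
|b|² = 64 + 4 + 25 = 93
proj_b a = (-158/93) · (-8, -2, -5) ≈ (13.591, 3.398, 8.495)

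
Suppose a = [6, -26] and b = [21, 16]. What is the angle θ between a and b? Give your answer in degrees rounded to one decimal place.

a · b = 6·21 + (-26)·16 = 126 - 416 = -290
|a|² = 36 + 676 = 712,  |a| = √712 ≈ 26.683328
|b|² = 441 + 256 = 697,  |b| = √697 ≈ 26.400758
cos θ = -290 / (26.683328 · 26.400758) ≈ -0.41166
θ = arccos(-0.41166) ≈ 114.3°

114.3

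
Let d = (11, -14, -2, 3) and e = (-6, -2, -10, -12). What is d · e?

-54

d · e = 11·(-6) + (-14)·(-2) + (-2)·(-10) + 3·(-12) = -66 + 28 + 20 - 36 = -54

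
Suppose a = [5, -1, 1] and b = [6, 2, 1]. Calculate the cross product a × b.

i: (-1)·1 - 1·2 = -1 - 2 = -3
j: 1·6 - 5·1 = 6 - 5 = 1
k: 5·2 - (-1)·6 = 10 - (-6) = 16
a × b = (-3, 1, 16)

(-3, 1, 16)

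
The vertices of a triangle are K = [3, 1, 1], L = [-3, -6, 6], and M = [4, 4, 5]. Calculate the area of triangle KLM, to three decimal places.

KL = (-6, -7, 5),  KM = (1, 3, 4)
i: (-7)·4 - 5·3 = -28 - 15 = -43
j: 5·1 - (-6)·4 = 5 - (-24) = 29
k: (-6)·3 - (-7)·1 = -18 - (-7) = -11
KL × KM = (-43, 29, -11)
|KL × KM| = √2811 ≈ 53.0189
area = ½ · 53.0189 ≈ 26.509

26.509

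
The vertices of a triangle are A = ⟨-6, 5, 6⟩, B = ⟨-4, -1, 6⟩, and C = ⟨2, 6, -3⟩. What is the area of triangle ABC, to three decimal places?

AB = (2, -6, 0),  AC = (8, 1, -9)
i: (-6)·(-9) - 0·1 = 54 - 0 = 54
j: 0·8 - 2·(-9) = 0 - (-18) = 18
k: 2·1 - (-6)·8 = 2 - (-48) = 50
AB × AC = (54, 18, 50)
|AB × AC| = √5740 ≈ 75.7628
area = ½ · 75.7628 ≈ 37.881

37.881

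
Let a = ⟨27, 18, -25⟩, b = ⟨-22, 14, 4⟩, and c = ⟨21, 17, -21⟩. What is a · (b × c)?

122

b × c:
i: 14·(-21) - 4·17 = -294 - 68 = -362
j: 4·21 - (-22)·(-21) = 84 - 462 = -378
k: (-22)·17 - 14·21 = -374 - 294 = -668
b × c = (-362, -378, -668)
a · (b × c) = 27·(-362) + 18·(-378) + (-25)·(-668) = -9774 - 6804 + 16700 = 122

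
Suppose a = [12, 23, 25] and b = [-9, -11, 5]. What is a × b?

i: 23·5 - 25·(-11) = 115 - (-275) = 390
j: 25·(-9) - 12·5 = -225 - 60 = -285
k: 12·(-11) - 23·(-9) = -132 - (-207) = 75
a × b = (390, -285, 75)

(390, -285, 75)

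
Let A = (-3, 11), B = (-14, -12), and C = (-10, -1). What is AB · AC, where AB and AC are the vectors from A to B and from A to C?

353

AB = B − A = (-11, -23)
AC = C − A = (-7, -12)
AB · AC = (-11)·(-7) + (-23)·(-12) = 77 + 276 = 353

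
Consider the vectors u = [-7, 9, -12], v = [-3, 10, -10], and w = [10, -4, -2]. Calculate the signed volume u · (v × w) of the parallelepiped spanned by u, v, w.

v × w:
i: 10·(-2) - (-10)·(-4) = -20 - 40 = -60
j: (-10)·10 - (-3)·(-2) = -100 - 6 = -106
k: (-3)·(-4) - 10·10 = 12 - 100 = -88
v × w = (-60, -106, -88)
u · (v × w) = (-7)·(-60) + 9·(-106) + (-12)·(-88) = 420 - 954 + 1056 = 522

522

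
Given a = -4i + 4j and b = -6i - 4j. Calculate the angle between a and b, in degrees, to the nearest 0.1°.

78.7

a · b = (-4)·(-6) + 4·(-4) = 24 - 16 = 8
|a|² = 16 + 16 = 32,  |a| = √32 ≈ 5.656854
|b|² = 36 + 16 = 52,  |b| = √52 ≈ 7.211103
cos θ = 8 / (5.656854 · 7.211103) ≈ 0.19612
θ = arccos(0.19612) ≈ 78.7°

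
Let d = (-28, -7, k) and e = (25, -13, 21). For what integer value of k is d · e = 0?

29

d · e = (-28)·25 + (-7)·(-13) + k·21 = -609 + 21k
Set equal to 0: 21k = 609, so k = 29.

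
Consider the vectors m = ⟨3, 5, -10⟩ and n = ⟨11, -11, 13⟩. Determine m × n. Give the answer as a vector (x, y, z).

(-45, -149, -88)

i: 5·13 - (-10)·(-11) = 65 - 110 = -45
j: (-10)·11 - 3·13 = -110 - 39 = -149
k: 3·(-11) - 5·11 = -33 - 55 = -88
m × n = (-45, -149, -88)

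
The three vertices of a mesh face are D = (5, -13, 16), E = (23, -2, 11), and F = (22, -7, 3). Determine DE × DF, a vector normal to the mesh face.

(-113, 149, -79)

DE = (18, 11, -5)
DF = (17, 6, -13)
i: 11·(-13) - (-5)·6 = -143 - (-30) = -113
j: (-5)·17 - 18·(-13) = -85 - (-234) = 149
k: 18·6 - 11·17 = 108 - 187 = -79
DE × DF = (-113, 149, -79)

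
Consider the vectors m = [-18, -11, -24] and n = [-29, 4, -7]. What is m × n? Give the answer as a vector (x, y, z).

(173, 570, -391)

i: (-11)·(-7) - (-24)·4 = 77 - (-96) = 173
j: (-24)·(-29) - (-18)·(-7) = 696 - 126 = 570
k: (-18)·4 - (-11)·(-29) = -72 - 319 = -391
m × n = (173, 570, -391)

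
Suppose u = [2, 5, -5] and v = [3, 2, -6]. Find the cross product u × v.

(-20, -3, -11)

i: 5·(-6) - (-5)·2 = -30 - (-10) = -20
j: (-5)·3 - 2·(-6) = -15 - (-12) = -3
k: 2·2 - 5·3 = 4 - 15 = -11
u × v = (-20, -3, -11)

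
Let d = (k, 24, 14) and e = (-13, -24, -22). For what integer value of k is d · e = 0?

d · e = k·(-13) + 24·(-24) + 14·(-22) = -884 - 13k
Set equal to 0: -13k = 884, so k = -68.

-68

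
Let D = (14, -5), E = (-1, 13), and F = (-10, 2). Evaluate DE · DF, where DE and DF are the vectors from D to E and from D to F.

486

DE = E − D = (-15, 18)
DF = F − D = (-24, 7)
DE · DF = (-15)·(-24) + 18·7 = 360 + 126 = 486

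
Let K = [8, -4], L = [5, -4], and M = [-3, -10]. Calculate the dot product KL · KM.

KL = L − K = (-3, 0)
KM = M − K = (-11, -6)
KL · KM = (-3)·(-11) + 0·(-6) = 33 + 0 = 33

33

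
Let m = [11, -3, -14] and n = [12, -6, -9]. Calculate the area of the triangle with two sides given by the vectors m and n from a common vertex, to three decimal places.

47.196

i: (-3)·(-9) - (-14)·(-6) = 27 - 84 = -57
j: (-14)·12 - 11·(-9) = -168 - (-99) = -69
k: 11·(-6) - (-3)·12 = -66 - (-36) = -30
m × n = (-57, -69, -30)
|m × n| = √((-57)² + (-69)² + (-30)²) = √8910 ≈ 94.3928
area = ½ · 94.3928 ≈ 47.196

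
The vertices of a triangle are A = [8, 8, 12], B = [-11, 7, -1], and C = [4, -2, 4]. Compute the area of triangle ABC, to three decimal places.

121.943

AB = (-19, -1, -13),  AC = (-4, -10, -8)
i: (-1)·(-8) - (-13)·(-10) = 8 - 130 = -122
j: (-13)·(-4) - (-19)·(-8) = 52 - 152 = -100
k: (-19)·(-10) - (-1)·(-4) = 190 - 4 = 186
AB × AC = (-122, -100, 186)
|AB × AC| = √59480 ≈ 243.8852
area = ½ · 243.8852 ≈ 121.943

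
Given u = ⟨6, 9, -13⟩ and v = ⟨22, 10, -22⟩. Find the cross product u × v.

(-68, -154, -138)

i: 9·(-22) - (-13)·10 = -198 - (-130) = -68
j: (-13)·22 - 6·(-22) = -286 - (-132) = -154
k: 6·10 - 9·22 = 60 - 198 = -138
u × v = (-68, -154, -138)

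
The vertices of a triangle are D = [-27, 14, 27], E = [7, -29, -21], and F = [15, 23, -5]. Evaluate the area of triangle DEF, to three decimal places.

1465.486

DE = (34, -43, -48),  DF = (42, 9, -32)
i: (-43)·(-32) - (-48)·9 = 1376 - (-432) = 1808
j: (-48)·42 - 34·(-32) = -2016 - (-1088) = -928
k: 34·9 - (-43)·42 = 306 - (-1806) = 2112
DE × DF = (1808, -928, 2112)
|DE × DF| = √8590592 ≈ 2930.9712
area = ½ · 2930.9712 ≈ 1465.486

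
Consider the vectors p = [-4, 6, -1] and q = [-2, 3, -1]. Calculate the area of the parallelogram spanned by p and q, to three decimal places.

3.606

i: 6·(-1) - (-1)·3 = -6 - (-3) = -3
j: (-1)·(-2) - (-4)·(-1) = 2 - 4 = -2
k: (-4)·3 - 6·(-2) = -12 - (-12) = 0
p × q = (-3, -2, 0)
|p × q| = √((-3)² + (-2)² + 0²) = √13 ≈ 3.6056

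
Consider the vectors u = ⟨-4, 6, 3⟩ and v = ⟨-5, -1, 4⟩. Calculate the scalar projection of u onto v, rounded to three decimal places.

u · v = (-4)·(-5) + 6·(-1) + 3·4 = 20 - 6 + 12 = 26
|v| = √(25 + 1 + 16) = √42 ≈ 6.4807
comp_v u = 26 / √42 ≈ 4.012

4.012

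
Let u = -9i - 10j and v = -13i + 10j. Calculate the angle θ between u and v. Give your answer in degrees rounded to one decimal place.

85.6

u · v = (-9)·(-13) + (-10)·10 = 117 - 100 = 17
|u|² = 81 + 100 = 181,  |u| = √181 ≈ 13.453624
|v|² = 169 + 100 = 269,  |v| = √269 ≈ 16.401219
cos θ = 17 / (13.453624 · 16.401219) ≈ 0.07704
θ = arccos(0.07704) ≈ 85.6°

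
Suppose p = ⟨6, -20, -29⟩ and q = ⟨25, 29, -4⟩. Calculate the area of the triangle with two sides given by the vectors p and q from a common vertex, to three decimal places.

669.686

i: (-20)·(-4) - (-29)·29 = 80 - (-841) = 921
j: (-29)·25 - 6·(-4) = -725 - (-24) = -701
k: 6·29 - (-20)·25 = 174 - (-500) = 674
p × q = (921, -701, 674)
|p × q| = √(921² + (-701)² + 674²) = √1793918 ≈ 1339.3722
area = ½ · 1339.3722 ≈ 669.686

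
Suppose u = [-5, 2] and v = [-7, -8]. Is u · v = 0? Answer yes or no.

u · v = (-5)·(-7) + 2·(-8) = 35 - 16 = 19
Nonzero, so the vectors are not orthogonal.

no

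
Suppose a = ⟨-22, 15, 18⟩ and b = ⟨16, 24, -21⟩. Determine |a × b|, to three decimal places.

1085.407

i: 15·(-21) - 18·24 = -315 - 432 = -747
j: 18·16 - (-22)·(-21) = 288 - 462 = -174
k: (-22)·24 - 15·16 = -528 - 240 = -768
a × b = (-747, -174, -768)
|a × b| = √((-747)² + (-174)² + (-768)²) = √1178109 ≈ 1085.4073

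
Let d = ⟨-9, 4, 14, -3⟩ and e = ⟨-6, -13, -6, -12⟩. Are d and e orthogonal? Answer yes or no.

no

d · e = (-9)·(-6) + 4·(-13) + 14·(-6) + (-3)·(-12) = 54 - 52 - 84 + 36 = -46
Nonzero, so the vectors are not orthogonal.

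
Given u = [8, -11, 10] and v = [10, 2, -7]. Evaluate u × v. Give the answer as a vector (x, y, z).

(57, 156, 126)

i: (-11)·(-7) - 10·2 = 77 - 20 = 57
j: 10·10 - 8·(-7) = 100 - (-56) = 156
k: 8·2 - (-11)·10 = 16 - (-110) = 126
u × v = (57, 156, 126)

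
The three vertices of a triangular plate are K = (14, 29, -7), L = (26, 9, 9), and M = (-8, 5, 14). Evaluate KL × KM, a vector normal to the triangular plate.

(-36, -604, -728)

KL = (12, -20, 16)
KM = (-22, -24, 21)
i: (-20)·21 - 16·(-24) = -420 - (-384) = -36
j: 16·(-22) - 12·21 = -352 - 252 = -604
k: 12·(-24) - (-20)·(-22) = -288 - 440 = -728
KL × KM = (-36, -604, -728)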